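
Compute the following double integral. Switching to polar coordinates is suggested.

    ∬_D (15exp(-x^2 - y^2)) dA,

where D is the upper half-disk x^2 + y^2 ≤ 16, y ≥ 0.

The region D is 0 ≤ r ≤ 4, 0 ≤ θ ≤ π in polar coordinates, where x = r cos(θ), y = r sin(θ), and dA = r dr dθ.

Under the substitution, the integrand becomes 15exp(-r^2), so

    ∬_D (15exp(-x^2 - y^2)) dA = ∫_{0}^{π} ∫_{0}^{4} (15exp(-r^2)) · r dr dθ.

Inner integral (in r): ∫_{0}^{4} (15exp(-r^2)) · r dr = 15/2 - 15exp(-16)/2.

Outer integral (in θ): ∫_{0}^{π} (15/2 - 15exp(-16)/2) dθ = -15π (1 - exp(16))exp(-16)/2.

Therefore ∬_D (15exp(-x^2 - y^2)) dA = -15π (1 - exp(16))exp(-16)/2.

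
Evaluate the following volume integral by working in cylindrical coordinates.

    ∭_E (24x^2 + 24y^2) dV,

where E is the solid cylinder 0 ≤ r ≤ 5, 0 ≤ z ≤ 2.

In cylindrical coordinates, x = r cos(θ), y = r sin(θ), z = z, and dV = r dr dθ dz.

The integrand becomes 24r^2, so

    ∭_E (24x^2 + 24y^2) dV = ∫_{0}^{2π} ∫_{0}^{5} ∫_{0}^{2} (24r^2) · r dz dr dθ.

Inner (z): 48r^3.
Middle (r from 0 to 5): 7500.
Outer (θ): 15000π.

Therefore the triple integral equals 15000π.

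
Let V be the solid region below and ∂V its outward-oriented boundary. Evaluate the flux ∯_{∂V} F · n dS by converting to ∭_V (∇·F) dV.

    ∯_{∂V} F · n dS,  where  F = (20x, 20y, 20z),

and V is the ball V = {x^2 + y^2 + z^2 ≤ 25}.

By the divergence theorem,

    ∯_{∂V} F · n dS = ∭_V (∇ · F) dV.

Compute the divergence:
    ∇ · F = ∂F_x/∂x + ∂F_y/∂y + ∂F_z/∂z = 20 + 20 + 20 = 60.

In spherical coordinates, x = ρ sin(φ) cos(θ), y = ρ sin(φ) sin(θ), z = ρ cos(φ), dV = ρ^2 sin(φ) dρ dφ dθ, with 0 ≤ ρ ≤ 5, 0 ≤ φ ≤ π, 0 ≤ θ ≤ 2π.

The integrand, after substitution and multiplying by the volume element, becomes (60) · ρ^2 sin(φ), so

    ∭_V (∇·F) dV = ∫_0^{2π} ∫_0^{π} ∫_0^{5} (60) · ρ^2 sin(φ) dρ dφ dθ.

Inner (ρ from 0 to 5): 2500sin(φ).
Middle (φ from 0 to π): 5000.
Outer (θ from 0 to 2π): 10000π.

Therefore ∯_{∂V} F · n dS = 10000π.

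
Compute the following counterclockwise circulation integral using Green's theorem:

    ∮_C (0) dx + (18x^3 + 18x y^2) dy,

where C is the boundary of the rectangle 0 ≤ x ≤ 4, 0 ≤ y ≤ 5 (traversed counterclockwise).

Green's theorem converts the closed line integral into a double integral over the enclosed region D:

    ∮_C P dx + Q dy = ∬_D (∂Q/∂x - ∂P/∂y) dA.

Here P = 0, Q = 18x^3 + 18x y^2, so

    ∂Q/∂x = 54x^2 + 18y^2,    ∂P/∂y = 0,
    ∂Q/∂x - ∂P/∂y = 54x^2 + 18y^2.

D is the region 0 ≤ x ≤ 4, 0 ≤ y ≤ 5. Evaluating the double integral:

    ∬_D (54x^2 + 18y^2) dA = ∫_0^{4} ∫_0^{5} (54x^2 + 18y^2) dy dx.

Inner (y from 0 to 5): 270x^2 + 750.
Outer (x from 0 to 4): 8760.

Therefore ∮_C P dx + Q dy = 8760.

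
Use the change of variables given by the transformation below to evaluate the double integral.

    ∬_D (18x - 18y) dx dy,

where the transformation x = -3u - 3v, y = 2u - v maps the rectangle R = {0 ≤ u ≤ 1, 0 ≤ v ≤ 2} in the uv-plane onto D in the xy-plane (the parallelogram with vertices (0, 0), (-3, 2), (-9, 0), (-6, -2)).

Compute the Jacobian determinant of (x, y) with respect to (u, v):

    ∂(x,y)/∂(u,v) = | -3  -3 | = (-3)(-1) - (-3)(2) = 9.
                   | 2  -1 |

Its absolute value is |J| = 9 (the area scaling factor).

Substituting x = -3u - 3v, y = 2u - v into the integrand,

    18x - 18y → -90u - 36v,

so the integral becomes

    ∬_R (-90u - 36v) · |J| du dv = ∫_0^1 ∫_0^2 (-810u - 324v) dv du.

Inner (v): -1620u - 648.
Outer (u): -1458.

Therefore ∬_D (18x - 18y) dx dy = -1458.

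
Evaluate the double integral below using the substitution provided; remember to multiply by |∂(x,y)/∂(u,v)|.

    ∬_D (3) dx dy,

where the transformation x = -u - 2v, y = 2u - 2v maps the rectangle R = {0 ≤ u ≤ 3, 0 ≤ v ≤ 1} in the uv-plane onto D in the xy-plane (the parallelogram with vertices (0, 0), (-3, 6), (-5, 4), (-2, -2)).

Compute the Jacobian determinant of (x, y) with respect to (u, v):

    ∂(x,y)/∂(u,v) = | -1  -2 | = (-1)(-2) - (-2)(2) = 6.
                   | 2  -2 |

Its absolute value is |J| = 6 (the area scaling factor).

Substituting x = -u - 2v, y = 2u - 2v into the integrand,

    3 → 3,

so the integral becomes

    ∬_R (3) · |J| du dv = ∫_0^3 ∫_0^1 (18) dv du.

Inner (v): 18.
Outer (u): 54.

Therefore ∬_D (3) dx dy = 54.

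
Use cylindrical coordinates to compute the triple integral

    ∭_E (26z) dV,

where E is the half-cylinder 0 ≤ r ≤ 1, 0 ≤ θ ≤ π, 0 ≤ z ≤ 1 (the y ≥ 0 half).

In cylindrical coordinates, x = r cos(θ), y = r sin(θ), z = z, and dV = r dr dθ dz.

The integrand becomes 26z, so

    ∭_E (26z) dV = ∫_{0}^{π} ∫_{0}^{1} ∫_{0}^{1} (26z) · r dz dr dθ.

Inner (z): 13r.
Middle (r from 0 to 1): 13/2.
Outer (θ): 13π/2.

Therefore the triple integral equals 13π/2.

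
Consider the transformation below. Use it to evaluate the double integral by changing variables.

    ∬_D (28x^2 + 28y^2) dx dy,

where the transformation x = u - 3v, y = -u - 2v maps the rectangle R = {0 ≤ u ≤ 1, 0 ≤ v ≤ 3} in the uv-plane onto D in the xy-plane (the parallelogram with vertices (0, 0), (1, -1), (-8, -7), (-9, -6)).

Compute the Jacobian determinant of (x, y) with respect to (u, v):

    ∂(x,y)/∂(u,v) = | 1  -3 | = (1)(-2) - (-3)(-1) = -5.
                   | -1  -2 |

Its absolute value is |J| = 5 (the area scaling factor).

Substituting x = u - 3v, y = -u - 2v into the integrand,

    28x^2 + 28y^2 → 56u^2 - 56u v + 364v^2,

so the integral becomes

    ∬_R (56u^2 - 56u v + 364v^2) · |J| du dv = ∫_0^1 ∫_0^3 (280u^2 - 280u v + 1820v^2) dv du.

Inner (v): 840u^2 - 1260u + 16380.
Outer (u): 16030.

Therefore ∬_D (28x^2 + 28y^2) dx dy = 16030.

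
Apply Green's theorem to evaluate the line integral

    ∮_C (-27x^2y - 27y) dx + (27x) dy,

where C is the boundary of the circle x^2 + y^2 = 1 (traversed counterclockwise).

Green's theorem converts the closed line integral into a double integral over the enclosed region D:

    ∮_C P dx + Q dy = ∬_D (∂Q/∂x - ∂P/∂y) dA.

Here P = -27x^2y - 27y, Q = 27x, so

    ∂Q/∂x = 27,    ∂P/∂y = -27x^2 - 27,
    ∂Q/∂x - ∂P/∂y = 27x^2 + 54.

D is the region x^2 + y^2 ≤ 1. Evaluating the double integral:

In polar coordinates (x = r cos θ, y = r sin θ, dA = r dr dθ) the integrand becomes 27r^2cos(θ)^2 + 54, so

    ∬_D (27x^2 + 54) dA = ∫_0^{2π} ∫_0^{1} (27r^2cos(θ)^2 + 54) · r dr dθ.

Inner (r from 0 to 1): 27cos(θ)^2/4 + 27.
Outer (θ from 0 to 2π): 243π/4.

Therefore ∮_C P dx + Q dy = 243π/4.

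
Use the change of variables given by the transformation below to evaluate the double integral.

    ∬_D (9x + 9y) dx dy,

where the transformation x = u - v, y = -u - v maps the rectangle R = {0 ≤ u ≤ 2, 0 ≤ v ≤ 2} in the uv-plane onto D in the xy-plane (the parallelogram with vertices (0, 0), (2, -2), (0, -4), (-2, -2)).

Compute the Jacobian determinant of (x, y) with respect to (u, v):

    ∂(x,y)/∂(u,v) = | 1  -1 | = (1)(-1) - (-1)(-1) = -2.
                   | -1  -1 |

Its absolute value is |J| = 2 (the area scaling factor).

Substituting x = u - v, y = -u - v into the integrand,

    9x + 9y → -18v,

so the integral becomes

    ∬_R (-18v) · |J| du dv = ∫_0^2 ∫_0^2 (-36v) dv du.

Inner (v): -72.
Outer (u): -144.

Therefore ∬_D (9x + 9y) dx dy = -144.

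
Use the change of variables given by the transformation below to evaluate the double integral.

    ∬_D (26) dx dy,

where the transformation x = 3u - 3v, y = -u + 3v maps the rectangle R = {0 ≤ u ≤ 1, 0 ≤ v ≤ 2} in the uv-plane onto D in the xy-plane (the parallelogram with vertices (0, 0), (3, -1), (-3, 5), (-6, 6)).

Compute the Jacobian determinant of (x, y) with respect to (u, v):

    ∂(x,y)/∂(u,v) = | 3  -3 | = (3)(3) - (-3)(-1) = 6.
                   | -1  3 |

Its absolute value is |J| = 6 (the area scaling factor).

Substituting x = 3u - 3v, y = -u + 3v into the integrand,

    26 → 26,

so the integral becomes

    ∬_R (26) · |J| du dv = ∫_0^1 ∫_0^2 (156) dv du.

Inner (v): 312.
Outer (u): 312.

Therefore ∬_D (26) dx dy = 312.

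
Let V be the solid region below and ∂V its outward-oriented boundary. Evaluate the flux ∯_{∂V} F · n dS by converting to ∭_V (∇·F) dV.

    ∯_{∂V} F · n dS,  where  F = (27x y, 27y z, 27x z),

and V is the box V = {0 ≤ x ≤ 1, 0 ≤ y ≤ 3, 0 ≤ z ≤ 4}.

By the divergence theorem,

    ∯_{∂V} F · n dS = ∭_V (∇ · F) dV.

Compute the divergence:
    ∇ · F = ∂F_x/∂x + ∂F_y/∂y + ∂F_z/∂z = 27y + 27z + 27x = 27x + 27y + 27z.

V is a rectangular box, so dV = dx dy dz with 0 ≤ x ≤ 1, 0 ≤ y ≤ 3, 0 ≤ z ≤ 4.

Integrate (27x + 27y + 27z) over V as an iterated integral:

    ∭_V (∇·F) dV = ∫_0^{1} ∫_0^{3} ∫_0^{4} (27x + 27y + 27z) dz dy dx.

Inner (z from 0 to 4): 108x + 108y + 216.
Middle (y from 0 to 3): 324x + 1134.
Outer (x from 0 to 1): 1296.

Therefore ∯_{∂V} F · n dS = 1296.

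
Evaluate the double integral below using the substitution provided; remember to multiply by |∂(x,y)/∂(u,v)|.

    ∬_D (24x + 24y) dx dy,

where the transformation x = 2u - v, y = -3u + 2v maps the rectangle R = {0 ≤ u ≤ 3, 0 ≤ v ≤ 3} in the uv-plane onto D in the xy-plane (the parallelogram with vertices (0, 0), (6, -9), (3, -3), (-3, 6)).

Compute the Jacobian determinant of (x, y) with respect to (u, v):

    ∂(x,y)/∂(u,v) = | 2  -1 | = (2)(2) - (-1)(-3) = 1.
                   | -3  2 |

Its absolute value is |J| = 1 (the area scaling factor).

Substituting x = 2u - v, y = -3u + 2v into the integrand,

    24x + 24y → -24u + 24v,

so the integral becomes

    ∬_R (-24u + 24v) · |J| du dv = ∫_0^3 ∫_0^3 (-24u + 24v) dv du.

Inner (v): 108 - 72u.
Outer (u): 0.

Therefore ∬_D (24x + 24y) dx dy = 0.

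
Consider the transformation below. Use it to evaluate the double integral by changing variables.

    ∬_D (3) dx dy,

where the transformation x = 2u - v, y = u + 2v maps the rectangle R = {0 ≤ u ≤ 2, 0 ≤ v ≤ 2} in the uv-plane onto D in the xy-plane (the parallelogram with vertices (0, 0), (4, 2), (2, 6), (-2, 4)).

Compute the Jacobian determinant of (x, y) with respect to (u, v):

    ∂(x,y)/∂(u,v) = | 2  -1 | = (2)(2) - (-1)(1) = 5.
                   | 1  2 |

Its absolute value is |J| = 5 (the area scaling factor).

Substituting x = 2u - v, y = u + 2v into the integrand,

    3 → 3,

so the integral becomes

    ∬_R (3) · |J| du dv = ∫_0^2 ∫_0^2 (15) dv du.

Inner (v): 30.
Outer (u): 60.

Therefore ∬_D (3) dx dy = 60.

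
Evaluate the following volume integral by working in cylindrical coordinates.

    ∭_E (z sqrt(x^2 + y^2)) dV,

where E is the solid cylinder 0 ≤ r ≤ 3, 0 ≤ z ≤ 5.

In cylindrical coordinates, x = r cos(θ), y = r sin(θ), z = z, and dV = r dr dθ dz.

The integrand becomes r z, so

    ∭_E (z sqrt(x^2 + y^2)) dV = ∫_{0}^{2π} ∫_{0}^{3} ∫_{0}^{5} (r z) · r dz dr dθ.

Inner (z): 25r^2/2.
Middle (r from 0 to 3): 225/2.
Outer (θ): 225π.

Therefore the triple integral equals 225π.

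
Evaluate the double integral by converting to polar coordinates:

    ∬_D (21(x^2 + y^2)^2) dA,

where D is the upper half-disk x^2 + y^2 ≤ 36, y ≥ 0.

The region D is 0 ≤ r ≤ 6, 0 ≤ θ ≤ π in polar coordinates, where x = r cos(θ), y = r sin(θ), and dA = r dr dθ.

Under the substitution, the integrand becomes 21r^4, so

    ∬_D (21(x^2 + y^2)^2) dA = ∫_{0}^{π} ∫_{0}^{6} (21r^4) · r dr dθ.

Inner integral (in r): ∫_{0}^{6} (21r^4) · r dr = 163296.

Outer integral (in θ): ∫_{0}^{π} (163296) dθ = 163296π.

Therefore ∬_D (21(x^2 + y^2)^2) dA = 163296π.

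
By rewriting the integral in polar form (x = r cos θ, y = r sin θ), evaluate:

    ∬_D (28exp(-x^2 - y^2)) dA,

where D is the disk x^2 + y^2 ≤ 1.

The region D is 0 ≤ r ≤ 1, 0 ≤ θ ≤ 2π in polar coordinates, where x = r cos(θ), y = r sin(θ), and dA = r dr dθ.

Under the substitution, the integrand becomes 28exp(-r^2), so

    ∬_D (28exp(-x^2 - y^2)) dA = ∫_{0}^{2π} ∫_{0}^{1} (28exp(-r^2)) · r dr dθ.

Inner integral (in r): ∫_{0}^{1} (28exp(-r^2)) · r dr = 14 - 14exp(-1).

Outer integral (in θ): ∫_{0}^{2π} (14 - 14exp(-1)) dθ = -28π exp(-1) + 28π.

Therefore ∬_D (28exp(-x^2 - y^2)) dA = -28π exp(-1) + 28π.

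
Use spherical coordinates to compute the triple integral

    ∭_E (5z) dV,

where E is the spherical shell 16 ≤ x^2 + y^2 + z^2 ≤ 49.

In spherical coordinates, x = ρ sin(φ) cos(θ), y = ρ sin(φ) sin(θ), z = ρ cos(φ), and dV = ρ^2 sin(φ) dρ dφ dθ.

The integrand becomes 5ρ cos(φ), so

    ∭_E (5z) dV = ∫_{0}^{2π} ∫_{0}^{π} ∫_{4}^{7} (5ρ cos(φ)) · ρ^2 sin(φ) dρ dφ dθ.

Inner (ρ): 10725sin(2φ)/8.
Middle (φ): 0.
Outer (θ): 0.

Therefore the triple integral equals 0.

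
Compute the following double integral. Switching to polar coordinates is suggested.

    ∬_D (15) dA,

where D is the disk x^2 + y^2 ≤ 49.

The region D is 0 ≤ r ≤ 7, 0 ≤ θ ≤ 2π in polar coordinates, where x = r cos(θ), y = r sin(θ), and dA = r dr dθ.

Under the substitution, the integrand becomes 15, so

    ∬_D (15) dA = ∫_{0}^{2π} ∫_{0}^{7} (15) · r dr dθ.

Inner integral (in r): ∫_{0}^{7} (15) · r dr = 735/2.

Outer integral (in θ): ∫_{0}^{2π} (735/2) dθ = 735π.

Therefore ∬_D (15) dA = 735π.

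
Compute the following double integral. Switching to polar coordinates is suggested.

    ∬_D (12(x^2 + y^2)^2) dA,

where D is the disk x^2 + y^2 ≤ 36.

The region D is 0 ≤ r ≤ 6, 0 ≤ θ ≤ 2π in polar coordinates, where x = r cos(θ), y = r sin(θ), and dA = r dr dθ.

Under the substitution, the integrand becomes 12r^4, so

    ∬_D (12(x^2 + y^2)^2) dA = ∫_{0}^{2π} ∫_{0}^{6} (12r^4) · r dr dθ.

Inner integral (in r): ∫_{0}^{6} (12r^4) · r dr = 93312.

Outer integral (in θ): ∫_{0}^{2π} (93312) dθ = 186624π.

Therefore ∬_D (12(x^2 + y^2)^2) dA = 186624π.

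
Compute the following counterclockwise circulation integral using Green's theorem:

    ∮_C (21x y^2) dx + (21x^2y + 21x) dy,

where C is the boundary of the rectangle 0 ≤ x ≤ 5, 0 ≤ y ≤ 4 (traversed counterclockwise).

Green's theorem converts the closed line integral into a double integral over the enclosed region D:

    ∮_C P dx + Q dy = ∬_D (∂Q/∂x - ∂P/∂y) dA.

Here P = 21x y^2, Q = 21x^2y + 21x, so

    ∂Q/∂x = 42x y + 21,    ∂P/∂y = 42x y,
    ∂Q/∂x - ∂P/∂y = 21.

D is the region 0 ≤ x ≤ 5, 0 ≤ y ≤ 4. Evaluating the double integral:

    ∬_D (21) dA = ∫_0^{5} ∫_0^{4} (21) dy dx.

Inner (y from 0 to 4): 84.
Outer (x from 0 to 5): 420.

Therefore ∮_C P dx + Q dy = 420.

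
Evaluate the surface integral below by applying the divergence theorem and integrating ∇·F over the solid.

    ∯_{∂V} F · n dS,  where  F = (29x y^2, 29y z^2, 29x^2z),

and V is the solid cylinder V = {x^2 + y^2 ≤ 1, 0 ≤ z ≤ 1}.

By the divergence theorem,

    ∯_{∂V} F · n dS = ∭_V (∇ · F) dV.

Compute the divergence:
    ∇ · F = ∂F_x/∂x + ∂F_y/∂y + ∂F_z/∂z = 29y^2 + 29z^2 + 29x^2 = 29x^2 + 29y^2 + 29z^2.

In cylindrical coordinates, x = r cos(θ), y = r sin(θ), z = z, dV = r dr dθ dz, with 0 ≤ r ≤ 1, 0 ≤ θ ≤ 2π, 0 ≤ z ≤ 1.

The integrand, after substitution and multiplying by the volume element, becomes (29r^2 + 29z^2) · r, so

    ∭_V (∇·F) dV = ∫_0^{2π} ∫_0^{1} ∫_0^{1} (29r^2 + 29z^2) · r dz dr dθ.

Inner (z from 0 to 1): 29r (r^2 + 1/3).
Middle (r from 0 to 1): 145/12.
Outer (θ from 0 to 2π): 145π/6.

Therefore ∯_{∂V} F · n dS = 145π/6.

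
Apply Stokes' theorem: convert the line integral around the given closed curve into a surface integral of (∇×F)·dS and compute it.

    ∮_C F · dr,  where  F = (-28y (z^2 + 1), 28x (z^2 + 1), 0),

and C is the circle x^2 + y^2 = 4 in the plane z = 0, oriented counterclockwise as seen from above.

Let S be the flat disk x^2 + y^2 ≤ 4 in the plane z = 0, with upward unit normal n̂ = ẑ. By Stokes' theorem,

    ∮_C F · dr = ∬_S (∇ × F) · n̂ dS = ∬_D (curl F)_z dA,

where D is the disk x^2 + y^2 ≤ 4.

Compute the curl of F = (-28y (z^2 + 1), 28x (z^2 + 1), 0):
    (∇ × F)_x = ∂F_z/∂y - ∂F_y/∂z = -56x z,
    (∇ × F)_y = ∂F_x/∂z - ∂F_z/∂x = -56y z,
    (∇ × F)_z = ∂F_y/∂x - ∂F_x/∂y = 56z^2 + 56.

On z = 0, (curl F)_z = 56.

Convert to polar (x = r cos θ, y = r sin θ, dA = r dr dθ); the integrand becomes 56, so

    ∬_D (curl F)_z dA = ∫_0^{2π} ∫_0^{2} (56) · r dr dθ.

Inner (r from 0 to 2): 112.
Outer (θ from 0 to 2π): 224π.

Therefore ∮_C F · dr = 224π.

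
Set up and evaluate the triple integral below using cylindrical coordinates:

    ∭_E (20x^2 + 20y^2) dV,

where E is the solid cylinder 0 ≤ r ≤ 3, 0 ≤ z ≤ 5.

In cylindrical coordinates, x = r cos(θ), y = r sin(θ), z = z, and dV = r dr dθ dz.

The integrand becomes 20r^2, so

    ∭_E (20x^2 + 20y^2) dV = ∫_{0}^{2π} ∫_{0}^{3} ∫_{0}^{5} (20r^2) · r dz dr dθ.

Inner (z): 100r^3.
Middle (r from 0 to 3): 2025.
Outer (θ): 4050π.

Therefore the triple integral equals 4050π.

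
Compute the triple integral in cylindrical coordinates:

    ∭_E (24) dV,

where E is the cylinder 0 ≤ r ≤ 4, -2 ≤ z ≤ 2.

In cylindrical coordinates, x = r cos(θ), y = r sin(θ), z = z, and dV = r dr dθ dz.

The integrand becomes 24, so

    ∭_E (24) dV = ∫_{0}^{2π} ∫_{0}^{4} ∫_{-2}^{2} (24) · r dz dr dθ.

Inner (z): 96r.
Middle (r from 0 to 4): 768.
Outer (θ): 1536π.

Therefore the triple integral equals 1536π.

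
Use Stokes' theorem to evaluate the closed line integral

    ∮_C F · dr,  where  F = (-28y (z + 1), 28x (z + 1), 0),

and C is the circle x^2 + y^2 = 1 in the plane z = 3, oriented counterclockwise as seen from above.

Let S be the flat disk x^2 + y^2 ≤ 1 in the plane z = 3, with upward unit normal n̂ = ẑ. By Stokes' theorem,

    ∮_C F · dr = ∬_S (∇ × F) · n̂ dS = ∬_D (curl F)_z dA,

where D is the disk x^2 + y^2 ≤ 1.

Compute the curl of F = (-28y (z + 1), 28x (z + 1), 0):
    (∇ × F)_x = ∂F_z/∂y - ∂F_y/∂z = -28x,
    (∇ × F)_y = ∂F_x/∂z - ∂F_z/∂x = -28y,
    (∇ × F)_z = ∂F_y/∂x - ∂F_x/∂y = 56z + 56.

On z = 3, (curl F)_z = 224.

Convert to polar (x = r cos θ, y = r sin θ, dA = r dr dθ); the integrand becomes 224, so

    ∬_D (curl F)_z dA = ∫_0^{2π} ∫_0^{1} (224) · r dr dθ.

Inner (r from 0 to 1): 112.
Outer (θ from 0 to 2π): 224π.

Therefore ∮_C F · dr = 224π.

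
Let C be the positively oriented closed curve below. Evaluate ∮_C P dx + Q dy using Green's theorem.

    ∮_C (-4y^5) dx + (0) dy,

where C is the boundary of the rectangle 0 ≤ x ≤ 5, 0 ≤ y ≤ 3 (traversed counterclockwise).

Green's theorem converts the closed line integral into a double integral over the enclosed region D:

    ∮_C P dx + Q dy = ∬_D (∂Q/∂x - ∂P/∂y) dA.

Here P = -4y^5, Q = 0, so

    ∂Q/∂x = 0,    ∂P/∂y = -20y^4,
    ∂Q/∂x - ∂P/∂y = 20y^4.

D is the region 0 ≤ x ≤ 5, 0 ≤ y ≤ 3. Evaluating the double integral:

    ∬_D (20y^4) dA = ∫_0^{5} ∫_0^{3} (20y^4) dy dx.

Inner (y from 0 to 3): 972.
Outer (x from 0 to 5): 4860.

Therefore ∮_C P dx + Q dy = 4860.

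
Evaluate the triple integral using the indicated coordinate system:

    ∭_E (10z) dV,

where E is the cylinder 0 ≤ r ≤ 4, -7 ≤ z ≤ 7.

In cylindrical coordinates, x = r cos(θ), y = r sin(θ), z = z, and dV = r dr dθ dz.

The integrand becomes 10z, so

    ∭_E (10z) dV = ∫_{0}^{2π} ∫_{0}^{4} ∫_{-7}^{7} (10z) · r dz dr dθ.

Inner (z): 0.
Middle (r from 0 to 4): 0.
Outer (θ): 0.

Therefore the triple integral equals 0.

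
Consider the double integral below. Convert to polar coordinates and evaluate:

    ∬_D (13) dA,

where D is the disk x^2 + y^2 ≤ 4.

The region D is 0 ≤ r ≤ 2, 0 ≤ θ ≤ 2π in polar coordinates, where x = r cos(θ), y = r sin(θ), and dA = r dr dθ.

Under the substitution, the integrand becomes 13, so

    ∬_D (13) dA = ∫_{0}^{2π} ∫_{0}^{2} (13) · r dr dθ.

Inner integral (in r): ∫_{0}^{2} (13) · r dr = 26.

Outer integral (in θ): ∫_{0}^{2π} (26) dθ = 52π.

Therefore ∬_D (13) dA = 52π.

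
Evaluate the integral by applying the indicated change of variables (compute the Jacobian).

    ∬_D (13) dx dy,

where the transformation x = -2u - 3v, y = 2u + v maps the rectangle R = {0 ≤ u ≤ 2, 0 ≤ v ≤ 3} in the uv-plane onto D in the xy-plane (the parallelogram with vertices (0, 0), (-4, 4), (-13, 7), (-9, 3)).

Compute the Jacobian determinant of (x, y) with respect to (u, v):

    ∂(x,y)/∂(u,v) = | -2  -3 | = (-2)(1) - (-3)(2) = 4.
                   | 2  1 |

Its absolute value is |J| = 4 (the area scaling factor).

Substituting x = -2u - 3v, y = 2u + v into the integrand,

    13 → 13,

so the integral becomes

    ∬_R (13) · |J| du dv = ∫_0^2 ∫_0^3 (52) dv du.

Inner (v): 156.
Outer (u): 312.

Therefore ∬_D (13) dx dy = 312.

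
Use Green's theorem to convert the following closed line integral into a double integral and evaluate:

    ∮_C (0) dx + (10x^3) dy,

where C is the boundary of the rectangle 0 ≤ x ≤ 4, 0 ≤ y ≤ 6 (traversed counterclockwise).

Green's theorem converts the closed line integral into a double integral over the enclosed region D:

    ∮_C P dx + Q dy = ∬_D (∂Q/∂x - ∂P/∂y) dA.

Here P = 0, Q = 10x^3, so

    ∂Q/∂x = 30x^2,    ∂P/∂y = 0,
    ∂Q/∂x - ∂P/∂y = 30x^2.

D is the region 0 ≤ x ≤ 4, 0 ≤ y ≤ 6. Evaluating the double integral:

    ∬_D (30x^2) dA = ∫_0^{4} ∫_0^{6} (30x^2) dy dx.

Inner (y from 0 to 6): 180x^2.
Outer (x from 0 to 4): 3840.

Therefore ∮_C P dx + Q dy = 3840.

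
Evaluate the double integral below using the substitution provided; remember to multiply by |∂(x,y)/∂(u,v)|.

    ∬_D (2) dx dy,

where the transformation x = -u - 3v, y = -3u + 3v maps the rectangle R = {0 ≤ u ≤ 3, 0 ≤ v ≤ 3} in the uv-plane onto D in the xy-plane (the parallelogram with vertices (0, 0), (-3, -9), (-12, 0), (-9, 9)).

Compute the Jacobian determinant of (x, y) with respect to (u, v):

    ∂(x,y)/∂(u,v) = | -1  -3 | = (-1)(3) - (-3)(-3) = -12.
                   | -3  3 |

Its absolute value is |J| = 12 (the area scaling factor).

Substituting x = -u - 3v, y = -3u + 3v into the integrand,

    2 → 2,

so the integral becomes

    ∬_R (2) · |J| du dv = ∫_0^3 ∫_0^3 (24) dv du.

Inner (v): 72.
Outer (u): 216.

Therefore ∬_D (2) dx dy = 216.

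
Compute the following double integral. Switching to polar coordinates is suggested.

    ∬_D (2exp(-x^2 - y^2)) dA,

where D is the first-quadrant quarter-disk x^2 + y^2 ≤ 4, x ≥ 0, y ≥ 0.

The region D is 0 ≤ r ≤ 2, 0 ≤ θ ≤ π/2 in polar coordinates, where x = r cos(θ), y = r sin(θ), and dA = r dr dθ.

Under the substitution, the integrand becomes 2exp(-r^2), so

    ∬_D (2exp(-x^2 - y^2)) dA = ∫_{0}^{π/2} ∫_{0}^{2} (2exp(-r^2)) · r dr dθ.

Inner integral (in r): ∫_{0}^{2} (2exp(-r^2)) · r dr = 1 - exp(-4).

Outer integral (in θ): ∫_{0}^{π/2} (1 - exp(-4)) dθ = -π exp(-4)/2 + π/2.

Therefore ∬_D (2exp(-x^2 - y^2)) dA = -π exp(-4)/2 + π/2.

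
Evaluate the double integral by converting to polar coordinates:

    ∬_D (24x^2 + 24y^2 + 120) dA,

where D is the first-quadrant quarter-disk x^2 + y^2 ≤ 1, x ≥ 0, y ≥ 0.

The region D is 0 ≤ r ≤ 1, 0 ≤ θ ≤ π/2 in polar coordinates, where x = r cos(θ), y = r sin(θ), and dA = r dr dθ.

Under the substitution, the integrand becomes 24r^2 + 120, so

    ∬_D (24x^2 + 24y^2 + 120) dA = ∫_{0}^{π/2} ∫_{0}^{1} (24r^2 + 120) · r dr dθ.

Inner integral (in r): ∫_{0}^{1} (24r^2 + 120) · r dr = 66.

Outer integral (in θ): ∫_{0}^{π/2} (66) dθ = 33π.

Therefore ∬_D (24x^2 + 24y^2 + 120) dA = 33π.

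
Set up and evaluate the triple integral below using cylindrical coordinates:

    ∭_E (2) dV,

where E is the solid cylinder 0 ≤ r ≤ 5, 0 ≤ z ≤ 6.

In cylindrical coordinates, x = r cos(θ), y = r sin(θ), z = z, and dV = r dr dθ dz.

The integrand becomes 2, so

    ∭_E (2) dV = ∫_{0}^{2π} ∫_{0}^{5} ∫_{0}^{6} (2) · r dz dr dθ.

Inner (z): 12r.
Middle (r from 0 to 5): 150.
Outer (θ): 300π.

Therefore the triple integral equals 300π.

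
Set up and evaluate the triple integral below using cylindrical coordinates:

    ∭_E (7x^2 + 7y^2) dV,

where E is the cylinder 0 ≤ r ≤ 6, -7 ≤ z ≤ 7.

In cylindrical coordinates, x = r cos(θ), y = r sin(θ), z = z, and dV = r dr dθ dz.

The integrand becomes 7r^2, so

    ∭_E (7x^2 + 7y^2) dV = ∫_{0}^{2π} ∫_{0}^{6} ∫_{-7}^{7} (7r^2) · r dz dr dθ.

Inner (z): 98r^3.
Middle (r from 0 to 6): 31752.
Outer (θ): 63504π.

Therefore the triple integral equals 63504π.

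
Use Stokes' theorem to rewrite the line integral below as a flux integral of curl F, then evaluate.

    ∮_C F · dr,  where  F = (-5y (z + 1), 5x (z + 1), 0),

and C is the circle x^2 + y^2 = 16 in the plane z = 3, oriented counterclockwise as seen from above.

Let S be the flat disk x^2 + y^2 ≤ 16 in the plane z = 3, with upward unit normal n̂ = ẑ. By Stokes' theorem,

    ∮_C F · dr = ∬_S (∇ × F) · n̂ dS = ∬_D (curl F)_z dA,

where D is the disk x^2 + y^2 ≤ 16.

Compute the curl of F = (-5y (z + 1), 5x (z + 1), 0):
    (∇ × F)_x = ∂F_z/∂y - ∂F_y/∂z = -5x,
    (∇ × F)_y = ∂F_x/∂z - ∂F_z/∂x = -5y,
    (∇ × F)_z = ∂F_y/∂x - ∂F_x/∂y = 10z + 10.

On z = 3, (curl F)_z = 40.

Convert to polar (x = r cos θ, y = r sin θ, dA = r dr dθ); the integrand becomes 40, so

    ∬_D (curl F)_z dA = ∫_0^{2π} ∫_0^{4} (40) · r dr dθ.

Inner (r from 0 to 4): 320.
Outer (θ from 0 to 2π): 640π.

Therefore ∮_C F · dr = 640π.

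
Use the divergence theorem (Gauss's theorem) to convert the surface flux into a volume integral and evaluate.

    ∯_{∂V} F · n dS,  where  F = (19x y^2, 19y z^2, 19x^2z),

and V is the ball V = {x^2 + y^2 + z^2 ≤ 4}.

By the divergence theorem,

    ∯_{∂V} F · n dS = ∭_V (∇ · F) dV.

Compute the divergence:
    ∇ · F = ∂F_x/∂x + ∂F_y/∂y + ∂F_z/∂z = 19y^2 + 19z^2 + 19x^2 = 19x^2 + 19y^2 + 19z^2.

In spherical coordinates, x = ρ sin(φ) cos(θ), y = ρ sin(φ) sin(θ), z = ρ cos(φ), dV = ρ^2 sin(φ) dρ dφ dθ, with 0 ≤ ρ ≤ 2, 0 ≤ φ ≤ π, 0 ≤ θ ≤ 2π.

The integrand, after substitution and multiplying by the volume element, becomes (19ρ^2) · ρ^2 sin(φ), so

    ∭_V (∇·F) dV = ∫_0^{2π} ∫_0^{π} ∫_0^{2} (19ρ^2) · ρ^2 sin(φ) dρ dφ dθ.

Inner (ρ from 0 to 2): 608sin(φ)/5.
Middle (φ from 0 to π): 1216/5.
Outer (θ from 0 to 2π): 2432π/5.

Therefore ∯_{∂V} F · n dS = 2432π/5.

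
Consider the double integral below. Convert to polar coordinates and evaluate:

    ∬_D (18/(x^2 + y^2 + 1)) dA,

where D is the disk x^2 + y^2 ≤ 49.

The region D is 0 ≤ r ≤ 7, 0 ≤ θ ≤ 2π in polar coordinates, where x = r cos(θ), y = r sin(θ), and dA = r dr dθ.

Under the substitution, the integrand becomes 18/(r^2 + 1), so

    ∬_D (18/(x^2 + y^2 + 1)) dA = ∫_{0}^{2π} ∫_{0}^{7} (18/(r^2 + 1)) · r dr dθ.

Inner integral (in r): ∫_{0}^{7} (18/(r^2 + 1)) · r dr = log(1953125000000000).

Outer integral (in θ): ∫_{0}^{2π} (log(1953125000000000)) dθ = 18π log(50).

Therefore ∬_D (18/(x^2 + y^2 + 1)) dA = 18π log(50).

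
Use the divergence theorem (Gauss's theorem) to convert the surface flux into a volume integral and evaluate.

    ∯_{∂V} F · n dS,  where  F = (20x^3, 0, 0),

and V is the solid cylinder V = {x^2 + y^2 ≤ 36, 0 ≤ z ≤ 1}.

By the divergence theorem,

    ∯_{∂V} F · n dS = ∭_V (∇ · F) dV.

Compute the divergence:
    ∇ · F = ∂F_x/∂x + ∂F_y/∂y + ∂F_z/∂z = 60x^2 + 0 + 0 = 60x^2.

In cylindrical coordinates, x = r cos(θ), y = r sin(θ), z = z, dV = r dr dθ dz, with 0 ≤ r ≤ 6, 0 ≤ θ ≤ 2π, 0 ≤ z ≤ 1.

The integrand, after substitution and multiplying by the volume element, becomes (60r^2cos(θ)^2) · r, so

    ∭_V (∇·F) dV = ∫_0^{2π} ∫_0^{6} ∫_0^{1} (60r^2cos(θ)^2) · r dz dr dθ.

Inner (z from 0 to 1): 60r^3cos(θ)^2.
Middle (r from 0 to 6): 19440cos(θ)^2.
Outer (θ from 0 to 2π): 19440π.

Therefore ∯_{∂V} F · n dS = 19440π.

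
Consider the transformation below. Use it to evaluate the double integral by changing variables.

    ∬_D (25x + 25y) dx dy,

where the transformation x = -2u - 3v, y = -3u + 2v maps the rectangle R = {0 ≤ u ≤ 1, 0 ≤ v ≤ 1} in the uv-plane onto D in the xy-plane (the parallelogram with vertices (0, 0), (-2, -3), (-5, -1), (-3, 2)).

Compute the Jacobian determinant of (x, y) with respect to (u, v):

    ∂(x,y)/∂(u,v) = | -2  -3 | = (-2)(2) - (-3)(-3) = -13.
                   | -3  2 |

Its absolute value is |J| = 13 (the area scaling factor).

Substituting x = -2u - 3v, y = -3u + 2v into the integrand,

    25x + 25y → -125u - 25v,

so the integral becomes

    ∬_R (-125u - 25v) · |J| du dv = ∫_0^1 ∫_0^1 (-1625u - 325v) dv du.

Inner (v): -1625u - 325/2.
Outer (u): -975.

Therefore ∬_D (25x + 25y) dx dy = -975.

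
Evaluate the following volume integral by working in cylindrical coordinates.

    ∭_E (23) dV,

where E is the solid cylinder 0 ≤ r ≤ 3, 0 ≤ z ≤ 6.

In cylindrical coordinates, x = r cos(θ), y = r sin(θ), z = z, and dV = r dr dθ dz.

The integrand becomes 23, so

    ∭_E (23) dV = ∫_{0}^{2π} ∫_{0}^{3} ∫_{0}^{6} (23) · r dz dr dθ.

Inner (z): 138r.
Middle (r from 0 to 3): 621.
Outer (θ): 1242π.

Therefore the triple integral equals 1242π.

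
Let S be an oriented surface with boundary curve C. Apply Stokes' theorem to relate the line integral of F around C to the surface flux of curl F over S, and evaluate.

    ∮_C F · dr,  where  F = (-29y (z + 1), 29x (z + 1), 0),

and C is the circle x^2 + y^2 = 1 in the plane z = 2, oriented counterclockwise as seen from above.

Let S be the flat disk x^2 + y^2 ≤ 1 in the plane z = 2, with upward unit normal n̂ = ẑ. By Stokes' theorem,

    ∮_C F · dr = ∬_S (∇ × F) · n̂ dS = ∬_D (curl F)_z dA,

where D is the disk x^2 + y^2 ≤ 1.

Compute the curl of F = (-29y (z + 1), 29x (z + 1), 0):
    (∇ × F)_x = ∂F_z/∂y - ∂F_y/∂z = -29x,
    (∇ × F)_y = ∂F_x/∂z - ∂F_z/∂x = -29y,
    (∇ × F)_z = ∂F_y/∂x - ∂F_x/∂y = 58z + 58.

On z = 2, (curl F)_z = 174.

Convert to polar (x = r cos θ, y = r sin θ, dA = r dr dθ); the integrand becomes 174, so

    ∬_D (curl F)_z dA = ∫_0^{2π} ∫_0^{1} (174) · r dr dθ.

Inner (r from 0 to 1): 87.
Outer (θ from 0 to 2π): 174π.

Therefore ∮_C F · dr = 174π.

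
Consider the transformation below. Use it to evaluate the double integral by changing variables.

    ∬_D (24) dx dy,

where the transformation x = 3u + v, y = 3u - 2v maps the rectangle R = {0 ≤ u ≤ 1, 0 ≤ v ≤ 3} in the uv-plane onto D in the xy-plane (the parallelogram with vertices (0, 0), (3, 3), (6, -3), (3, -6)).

Compute the Jacobian determinant of (x, y) with respect to (u, v):

    ∂(x,y)/∂(u,v) = | 3  1 | = (3)(-2) - (1)(3) = -9.
                   | 3  -2 |

Its absolute value is |J| = 9 (the area scaling factor).

Substituting x = 3u + v, y = 3u - 2v into the integrand,

    24 → 24,

so the integral becomes

    ∬_R (24) · |J| du dv = ∫_0^1 ∫_0^3 (216) dv du.

Inner (v): 648.
Outer (u): 648.

Therefore ∬_D (24) dx dy = 648.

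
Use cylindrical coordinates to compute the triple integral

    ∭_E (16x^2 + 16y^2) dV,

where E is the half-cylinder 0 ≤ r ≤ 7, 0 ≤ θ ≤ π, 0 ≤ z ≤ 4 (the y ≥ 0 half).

In cylindrical coordinates, x = r cos(θ), y = r sin(θ), z = z, and dV = r dr dθ dz.

The integrand becomes 16r^2, so

    ∭_E (16x^2 + 16y^2) dV = ∫_{0}^{π} ∫_{0}^{7} ∫_{0}^{4} (16r^2) · r dz dr dθ.

Inner (z): 64r^3.
Middle (r from 0 to 7): 38416.
Outer (θ): 38416π.

Therefore the triple integral equals 38416π.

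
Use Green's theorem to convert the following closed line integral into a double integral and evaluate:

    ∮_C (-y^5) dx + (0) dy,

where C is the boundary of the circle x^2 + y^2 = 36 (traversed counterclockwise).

Green's theorem converts the closed line integral into a double integral over the enclosed region D:

    ∮_C P dx + Q dy = ∬_D (∂Q/∂x - ∂P/∂y) dA.

Here P = -y^5, Q = 0, so

    ∂Q/∂x = 0,    ∂P/∂y = -5y^4,
    ∂Q/∂x - ∂P/∂y = 5y^4.

D is the region x^2 + y^2 ≤ 36. Evaluating the double integral:

In polar coordinates (x = r cos θ, y = r sin θ, dA = r dr dθ) the integrand becomes 5r^4sin(θ)^4, so

    ∬_D (5y^4) dA = ∫_0^{2π} ∫_0^{6} (5r^4sin(θ)^4) · r dr dθ.

Inner (r from 0 to 6): 38880sin(θ)^4.
Outer (θ from 0 to 2π): 29160π.

Therefore ∮_C P dx + Q dy = 29160π.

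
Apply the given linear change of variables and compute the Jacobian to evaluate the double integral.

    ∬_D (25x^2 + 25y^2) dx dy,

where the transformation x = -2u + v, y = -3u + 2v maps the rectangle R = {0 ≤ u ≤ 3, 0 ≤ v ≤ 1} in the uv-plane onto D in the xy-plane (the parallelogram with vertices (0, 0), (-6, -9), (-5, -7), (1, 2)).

Compute the Jacobian determinant of (x, y) with respect to (u, v):

    ∂(x,y)/∂(u,v) = | -2  1 | = (-2)(2) - (1)(-3) = -1.
                   | -3  2 |

Its absolute value is |J| = 1 (the area scaling factor).

Substituting x = -2u + v, y = -3u + 2v into the integrand,

    25x^2 + 25y^2 → 325u^2 - 400u v + 125v^2,

so the integral becomes

    ∬_R (325u^2 - 400u v + 125v^2) · |J| du dv = ∫_0^3 ∫_0^1 (325u^2 - 400u v + 125v^2) dv du.

Inner (v): 325u^2 - 200u + 125/3.
Outer (u): 2150.

Therefore ∬_D (25x^2 + 25y^2) dx dy = 2150.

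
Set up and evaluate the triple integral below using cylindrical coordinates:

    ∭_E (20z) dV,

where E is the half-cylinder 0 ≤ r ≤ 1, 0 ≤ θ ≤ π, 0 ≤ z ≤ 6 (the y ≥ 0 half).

In cylindrical coordinates, x = r cos(θ), y = r sin(θ), z = z, and dV = r dr dθ dz.

The integrand becomes 20z, so

    ∭_E (20z) dV = ∫_{0}^{π} ∫_{0}^{1} ∫_{0}^{6} (20z) · r dz dr dθ.

Inner (z): 360r.
Middle (r from 0 to 1): 180.
Outer (θ): 180π.

Therefore the triple integral equals 180π.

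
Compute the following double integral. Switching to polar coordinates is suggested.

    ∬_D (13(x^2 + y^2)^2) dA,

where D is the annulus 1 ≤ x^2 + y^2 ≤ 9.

The region D is 1 ≤ r ≤ 3, 0 ≤ θ ≤ 2π in polar coordinates, where x = r cos(θ), y = r sin(θ), and dA = r dr dθ.

Under the substitution, the integrand becomes 13r^4, so

    ∬_D (13(x^2 + y^2)^2) dA = ∫_{0}^{2π} ∫_{1}^{3} (13r^4) · r dr dθ.

Inner integral (in r): ∫_{1}^{3} (13r^4) · r dr = 4732/3.

Outer integral (in θ): ∫_{0}^{2π} (4732/3) dθ = 9464π/3.

Therefore ∬_D (13(x^2 + y^2)^2) dA = 9464π/3.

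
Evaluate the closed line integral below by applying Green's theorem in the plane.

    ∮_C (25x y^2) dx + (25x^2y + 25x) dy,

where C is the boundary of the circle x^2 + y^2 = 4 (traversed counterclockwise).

Green's theorem converts the closed line integral into a double integral over the enclosed region D:

    ∮_C P dx + Q dy = ∬_D (∂Q/∂x - ∂P/∂y) dA.

Here P = 25x y^2, Q = 25x^2y + 25x, so

    ∂Q/∂x = 50x y + 25,    ∂P/∂y = 50x y,
    ∂Q/∂x - ∂P/∂y = 25.

D is the region x^2 + y^2 ≤ 4. Evaluating the double integral:

In polar coordinates (x = r cos θ, y = r sin θ, dA = r dr dθ) the integrand becomes 25, so

    ∬_D (25) dA = ∫_0^{2π} ∫_0^{2} (25) · r dr dθ.

Inner (r from 0 to 2): 50.
Outer (θ from 0 to 2π): 100π.

Therefore ∮_C P dx + Q dy = 100π.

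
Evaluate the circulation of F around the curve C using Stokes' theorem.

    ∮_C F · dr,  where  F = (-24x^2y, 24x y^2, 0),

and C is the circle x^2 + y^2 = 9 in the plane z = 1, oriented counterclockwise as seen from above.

Let S be the flat disk x^2 + y^2 ≤ 9 in the plane z = 1, with upward unit normal n̂ = ẑ. By Stokes' theorem,

    ∮_C F · dr = ∬_S (∇ × F) · n̂ dS = ∬_D (curl F)_z dA,

where D is the disk x^2 + y^2 ≤ 9.

Compute the curl of F = (-24x^2y, 24x y^2, 0):
    (∇ × F)_x = ∂F_z/∂y - ∂F_y/∂z = 0,
    (∇ × F)_y = ∂F_x/∂z - ∂F_z/∂x = 0,
    (∇ × F)_z = ∂F_y/∂x - ∂F_x/∂y = 24x^2 + 24y^2.

On z = 1, (curl F)_z = 24x^2 + 24y^2.

Convert to polar (x = r cos θ, y = r sin θ, dA = r dr dθ); the integrand becomes 24r^2, so

    ∬_D (curl F)_z dA = ∫_0^{2π} ∫_0^{3} (24r^2) · r dr dθ.

Inner (r from 0 to 3): 486.
Outer (θ from 0 to 2π): 972π.

Therefore ∮_C F · dr = 972π.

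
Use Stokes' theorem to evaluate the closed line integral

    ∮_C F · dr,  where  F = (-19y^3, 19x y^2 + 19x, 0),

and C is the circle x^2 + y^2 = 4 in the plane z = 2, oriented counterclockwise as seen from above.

Let S be the flat disk x^2 + y^2 ≤ 4 in the plane z = 2, with upward unit normal n̂ = ẑ. By Stokes' theorem,

    ∮_C F · dr = ∬_S (∇ × F) · n̂ dS = ∬_D (curl F)_z dA,

where D is the disk x^2 + y^2 ≤ 4.

Compute the curl of F = (-19y^3, 19x y^2 + 19x, 0):
    (∇ × F)_x = ∂F_z/∂y - ∂F_y/∂z = 0,
    (∇ × F)_y = ∂F_x/∂z - ∂F_z/∂x = 0,
    (∇ × F)_z = ∂F_y/∂x - ∂F_x/∂y = 76y^2 + 19.

On z = 2, (curl F)_z = 76y^2 + 19.

Convert to polar (x = r cos θ, y = r sin θ, dA = r dr dθ); the integrand becomes 76r^2sin(θ)^2 + 19, so

    ∬_D (curl F)_z dA = ∫_0^{2π} ∫_0^{2} (76r^2sin(θ)^2 + 19) · r dr dθ.

Inner (r from 0 to 2): 304sin(θ)^2 + 38.
Outer (θ from 0 to 2π): 380π.

Therefore ∮_C F · dr = 380π.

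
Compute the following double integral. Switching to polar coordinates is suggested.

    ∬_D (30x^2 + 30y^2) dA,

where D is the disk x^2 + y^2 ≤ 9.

The region D is 0 ≤ r ≤ 3, 0 ≤ θ ≤ 2π in polar coordinates, where x = r cos(θ), y = r sin(θ), and dA = r dr dθ.

Under the substitution, the integrand becomes 30r^2, so

    ∬_D (30x^2 + 30y^2) dA = ∫_{0}^{2π} ∫_{0}^{3} (30r^2) · r dr dθ.

Inner integral (in r): ∫_{0}^{3} (30r^2) · r dr = 1215/2.

Outer integral (in θ): ∫_{0}^{2π} (1215/2) dθ = 1215π.

Therefore ∬_D (30x^2 + 30y^2) dA = 1215π.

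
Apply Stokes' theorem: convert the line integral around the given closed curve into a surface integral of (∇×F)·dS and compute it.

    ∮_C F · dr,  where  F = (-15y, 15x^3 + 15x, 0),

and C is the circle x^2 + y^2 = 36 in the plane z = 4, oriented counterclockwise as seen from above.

Let S be the flat disk x^2 + y^2 ≤ 36 in the plane z = 4, with upward unit normal n̂ = ẑ. By Stokes' theorem,

    ∮_C F · dr = ∬_S (∇ × F) · n̂ dS = ∬_D (curl F)_z dA,

where D is the disk x^2 + y^2 ≤ 36.

Compute the curl of F = (-15y, 15x^3 + 15x, 0):
    (∇ × F)_x = ∂F_z/∂y - ∂F_y/∂z = 0,
    (∇ × F)_y = ∂F_x/∂z - ∂F_z/∂x = 0,
    (∇ × F)_z = ∂F_y/∂x - ∂F_x/∂y = 45x^2 + 30.

On z = 4, (curl F)_z = 45x^2 + 30.

Convert to polar (x = r cos θ, y = r sin θ, dA = r dr dθ); the integrand becomes 45r^2cos(θ)^2 + 30, so

    ∬_D (curl F)_z dA = ∫_0^{2π} ∫_0^{6} (45r^2cos(θ)^2 + 30) · r dr dθ.

Inner (r from 0 to 6): 14580cos(θ)^2 + 540.
Outer (θ from 0 to 2π): 15660π.

Therefore ∮_C F · dr = 15660π.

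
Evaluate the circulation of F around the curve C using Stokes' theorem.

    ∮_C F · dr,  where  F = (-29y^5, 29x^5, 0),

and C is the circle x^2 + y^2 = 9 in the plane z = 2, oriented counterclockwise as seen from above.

Let S be the flat disk x^2 + y^2 ≤ 9 in the plane z = 2, with upward unit normal n̂ = ẑ. By Stokes' theorem,

    ∮_C F · dr = ∬_S (∇ × F) · n̂ dS = ∬_D (curl F)_z dA,

where D is the disk x^2 + y^2 ≤ 9.

Compute the curl of F = (-29y^5, 29x^5, 0):
    (∇ × F)_x = ∂F_z/∂y - ∂F_y/∂z = 0,
    (∇ × F)_y = ∂F_x/∂z - ∂F_z/∂x = 0,
    (∇ × F)_z = ∂F_y/∂x - ∂F_x/∂y = 145x^4 + 145y^4.

On z = 2, (curl F)_z = 145x^4 + 145y^4.

Convert to polar (x = r cos θ, y = r sin θ, dA = r dr dθ); the integrand becomes 145r^4(sin(θ)^4 + cos(θ)^4), so

    ∬_D (curl F)_z dA = ∫_0^{2π} ∫_0^{3} (145r^4(sin(θ)^4 + cos(θ)^4)) · r dr dθ.

Inner (r from 0 to 3): 35235sin(θ)^4/2 + 35235cos(θ)^4/2.
Outer (θ from 0 to 2π): 105705π/4.

Therefore ∮_C F · dr = 105705π/4.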